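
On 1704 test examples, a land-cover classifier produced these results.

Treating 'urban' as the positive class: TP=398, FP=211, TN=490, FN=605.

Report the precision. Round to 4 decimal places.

Precision = TP/(TP+FP) = 398/(398+211) = 398/609 = 0.6535

0.6535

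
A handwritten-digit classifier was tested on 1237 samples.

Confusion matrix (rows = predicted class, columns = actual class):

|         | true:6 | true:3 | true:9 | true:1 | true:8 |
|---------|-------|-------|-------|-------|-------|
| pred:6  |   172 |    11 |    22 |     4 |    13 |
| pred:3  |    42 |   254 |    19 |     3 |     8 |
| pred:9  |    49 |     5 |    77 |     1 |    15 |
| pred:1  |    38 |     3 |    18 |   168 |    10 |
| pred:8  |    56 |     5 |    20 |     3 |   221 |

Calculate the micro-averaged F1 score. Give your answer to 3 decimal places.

Micro-averaging pools counts across classes: ΣTP=892, ΣFP=345, ΣFN=345.
Micro-F1 score = 2·TP/(2·TP+FP+FN) on pooled counts = 0.721 (equals overall accuracy in single-label multiclass).

0.721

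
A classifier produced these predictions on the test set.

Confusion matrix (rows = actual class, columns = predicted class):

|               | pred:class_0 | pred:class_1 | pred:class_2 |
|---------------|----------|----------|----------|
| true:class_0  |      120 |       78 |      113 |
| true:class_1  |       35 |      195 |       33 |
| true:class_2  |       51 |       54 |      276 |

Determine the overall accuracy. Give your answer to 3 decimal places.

0.619

Accuracy = trace / total = (120+195+276=591) / 955 = 591/955 = 0.619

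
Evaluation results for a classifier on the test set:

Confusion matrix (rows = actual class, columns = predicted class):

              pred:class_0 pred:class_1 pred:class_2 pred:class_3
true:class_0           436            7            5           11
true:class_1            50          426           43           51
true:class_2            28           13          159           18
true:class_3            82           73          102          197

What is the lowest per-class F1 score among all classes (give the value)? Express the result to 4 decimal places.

Per-class F1 score (2·TP/(2·TP+FP+FN)):
  class_0: TP=436, FP=50+28+82=160, FN=7+5+11=23 → 872/1055 = 0.82654
  class_1: TP=426, FP=7+13+73=93, FN=50+43+51=144 → 852/1089 = 0.78237
  class_2: TP=159, FP=5+43+102=150, FN=28+13+18=59 → 318/527 = 0.60342
  class_3: TP=197, FP=11+51+18=80, FN=82+73+102=257 → 394/731 = 0.53899
Lowest is class 'class_3' with F1 score = 0.5390.

0.5390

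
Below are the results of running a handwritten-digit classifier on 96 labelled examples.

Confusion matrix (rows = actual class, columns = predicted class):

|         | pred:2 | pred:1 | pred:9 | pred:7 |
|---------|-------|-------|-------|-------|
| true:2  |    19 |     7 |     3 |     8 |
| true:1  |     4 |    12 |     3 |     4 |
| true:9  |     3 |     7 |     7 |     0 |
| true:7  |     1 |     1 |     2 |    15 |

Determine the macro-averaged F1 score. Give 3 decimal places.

0.541

Per-class F1 score (2·TP/(2·TP+FP+FN)):
  2: TP=19, FP=4+3+1=8, FN=7+3+8=18 → 38/64 = 0.5938
  1: TP=12, FP=7+7+1=15, FN=4+3+4=11 → 24/50 = 0.4800
  9: TP=7, FP=3+3+2=8, FN=3+7+0=10 → 14/32 = 0.4375
  7: TP=15, FP=8+4+0=12, FN=1+1+2=4 → 30/46 = 0.6522
Macro-F1 score = mean = (0.5938 + 0.4800 + 0.4375 + 0.6522) / 4 = 0.541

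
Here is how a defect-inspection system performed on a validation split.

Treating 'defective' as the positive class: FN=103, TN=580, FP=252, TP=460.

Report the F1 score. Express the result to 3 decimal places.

Precision = TP/(TP+FP) = 460/712 = 0.6461
Recall = TP/(TP+FN) = 460/563 = 0.8171
F1 = 2·TP/(2·TP+FP+FN) = 920/1275 = 0.722

0.722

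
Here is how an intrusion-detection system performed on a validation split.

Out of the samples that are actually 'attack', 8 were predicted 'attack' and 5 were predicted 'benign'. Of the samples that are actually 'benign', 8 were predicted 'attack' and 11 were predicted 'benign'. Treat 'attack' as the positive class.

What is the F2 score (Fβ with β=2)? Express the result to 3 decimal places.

Fβ = (1+β²)·TP / ((1+β²)·TP + β²·FN + FP), with β²=4
= 5·8 / (5·8 + 4·5 + 8) = 0.588

0.588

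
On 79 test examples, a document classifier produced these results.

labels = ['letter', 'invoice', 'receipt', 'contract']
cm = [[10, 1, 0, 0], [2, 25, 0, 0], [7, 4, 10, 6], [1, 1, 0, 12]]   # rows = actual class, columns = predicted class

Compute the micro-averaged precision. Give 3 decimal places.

Micro-averaging pools counts across classes: ΣTP=57, ΣFP=22, ΣFN=22.
Micro-precision = TP/(TP+FP) on pooled counts = 0.722 (equals overall accuracy in single-label multiclass).

0.722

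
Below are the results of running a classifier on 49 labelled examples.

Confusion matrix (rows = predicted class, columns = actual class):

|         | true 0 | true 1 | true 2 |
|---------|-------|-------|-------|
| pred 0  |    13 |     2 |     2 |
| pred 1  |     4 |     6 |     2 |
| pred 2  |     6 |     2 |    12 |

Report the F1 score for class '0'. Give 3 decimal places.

F1 score = 2·TP/(2·TP+FP+FN).
0: TP=13, FP=2+2=4, FN=4+6=10 → 26/40 = 0.6500

0.650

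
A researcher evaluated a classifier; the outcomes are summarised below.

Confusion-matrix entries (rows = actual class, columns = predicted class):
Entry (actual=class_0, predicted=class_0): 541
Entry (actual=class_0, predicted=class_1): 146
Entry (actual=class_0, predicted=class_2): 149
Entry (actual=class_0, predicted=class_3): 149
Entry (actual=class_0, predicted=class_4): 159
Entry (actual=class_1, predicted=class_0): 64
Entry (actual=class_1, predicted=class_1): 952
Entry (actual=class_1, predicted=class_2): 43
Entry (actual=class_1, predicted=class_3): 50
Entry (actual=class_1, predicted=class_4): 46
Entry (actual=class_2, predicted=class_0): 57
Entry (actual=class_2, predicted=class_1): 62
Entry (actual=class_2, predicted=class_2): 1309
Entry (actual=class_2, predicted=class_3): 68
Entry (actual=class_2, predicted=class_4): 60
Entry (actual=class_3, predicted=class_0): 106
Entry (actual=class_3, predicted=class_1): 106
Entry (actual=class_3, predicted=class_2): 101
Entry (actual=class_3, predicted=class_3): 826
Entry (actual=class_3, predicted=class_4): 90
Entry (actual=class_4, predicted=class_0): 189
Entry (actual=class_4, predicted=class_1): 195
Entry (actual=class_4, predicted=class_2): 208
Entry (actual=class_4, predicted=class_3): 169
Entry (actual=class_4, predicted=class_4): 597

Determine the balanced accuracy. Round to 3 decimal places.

Balanced accuracy = mean of per-class recall.
  class_0: recall = 541/1144 = 0.4729
  class_1: recall = 952/1155 = 0.8242
  class_2: recall = 1309/1556 = 0.8413
  class_3: recall = 826/1229 = 0.6721
  class_4: recall = 597/1358 = 0.4396
Mean = (0.4729 + 0.8242 + 0.8413 + 0.6721 + 0.4396) / 5 = 0.650

0.650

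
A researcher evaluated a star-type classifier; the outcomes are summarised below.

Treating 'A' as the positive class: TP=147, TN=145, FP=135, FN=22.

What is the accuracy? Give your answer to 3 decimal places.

Accuracy = (TP+TN)/N = (147+145)/449 = 0.650

0.650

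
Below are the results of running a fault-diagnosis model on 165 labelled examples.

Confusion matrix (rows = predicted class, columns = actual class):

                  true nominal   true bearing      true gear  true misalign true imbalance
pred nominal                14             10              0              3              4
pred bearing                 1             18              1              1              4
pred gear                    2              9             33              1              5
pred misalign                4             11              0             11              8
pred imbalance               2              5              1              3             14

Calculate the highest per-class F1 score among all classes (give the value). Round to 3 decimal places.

0.776

Per-class F1 score (2·TP/(2·TP+FP+FN)):
  nominal: TP=14, FP=10+0+3+4=17, FN=1+2+4+2=9 → 28/54 = 0.5185
  bearing: TP=18, FP=1+1+1+4=7, FN=10+9+11+5=35 → 36/78 = 0.4615
  gear: TP=33, FP=2+9+1+5=17, FN=0+1+0+1=2 → 66/85 = 0.7765
  misalign: TP=11, FP=4+11+0+8=23, FN=3+1+1+3=8 → 22/53 = 0.4151
  imbalance: TP=14, FP=2+5+1+3=11, FN=4+4+5+8=21 → 28/60 = 0.4667
Highest is class 'gear' with F1 score = 0.776.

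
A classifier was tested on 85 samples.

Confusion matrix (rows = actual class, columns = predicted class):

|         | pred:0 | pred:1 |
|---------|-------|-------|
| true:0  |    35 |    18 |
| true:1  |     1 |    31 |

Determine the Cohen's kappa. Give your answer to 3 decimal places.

0.569

Observed agreement pₒ = trace/N = 66/85 = 0.7765
Expected agreement pₑ = Σ (rowᵢ·colᵢ)/N² = (53·36 + 32·49)/85² = 0.4811
κ = (pₒ − pₑ)/(1 − pₑ) = (0.7765 − 0.4811)/(1 − 0.4811) = 0.569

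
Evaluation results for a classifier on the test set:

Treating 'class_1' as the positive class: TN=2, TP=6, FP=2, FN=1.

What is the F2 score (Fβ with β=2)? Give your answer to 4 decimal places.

Fβ = (1+β²)·TP / ((1+β²)·TP + β²·FN + FP), with β²=4
= 5·6 / (5·6 + 4·1 + 2) = 0.8333

0.8333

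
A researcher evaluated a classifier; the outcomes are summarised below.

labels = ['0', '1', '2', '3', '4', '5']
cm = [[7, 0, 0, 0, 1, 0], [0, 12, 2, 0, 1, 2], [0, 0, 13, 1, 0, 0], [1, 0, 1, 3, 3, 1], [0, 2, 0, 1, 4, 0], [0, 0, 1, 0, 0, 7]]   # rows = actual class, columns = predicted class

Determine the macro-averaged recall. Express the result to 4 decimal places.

0.7149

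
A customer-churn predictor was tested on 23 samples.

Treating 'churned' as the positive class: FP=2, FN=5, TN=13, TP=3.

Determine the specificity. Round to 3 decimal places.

0.867

Specificity = TN/(TN+FP) = 13/(13+2) = 0.867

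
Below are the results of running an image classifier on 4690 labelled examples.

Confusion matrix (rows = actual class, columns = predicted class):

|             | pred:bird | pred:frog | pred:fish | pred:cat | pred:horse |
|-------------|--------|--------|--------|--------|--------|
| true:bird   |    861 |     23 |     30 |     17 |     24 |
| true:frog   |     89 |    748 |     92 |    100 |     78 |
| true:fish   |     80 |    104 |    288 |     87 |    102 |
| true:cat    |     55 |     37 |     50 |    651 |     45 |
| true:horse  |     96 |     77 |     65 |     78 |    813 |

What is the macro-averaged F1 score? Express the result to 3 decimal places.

0.697

Per-class F1 score (2·TP/(2·TP+FP+FN)):
  bird: TP=861, FP=89+80+55+96=320, FN=23+30+17+24=94 → 1722/2136 = 0.8062
  frog: TP=748, FP=23+104+37+77=241, FN=89+92+100+78=359 → 1496/2096 = 0.7137
  fish: TP=288, FP=30+92+50+65=237, FN=80+104+87+102=373 → 576/1186 = 0.4857
  cat: TP=651, FP=17+100+87+78=282, FN=55+37+50+45=187 → 1302/1771 = 0.7352
  horse: TP=813, FP=24+78+102+45=249, FN=96+77+65+78=316 → 1626/2191 = 0.7421
Macro-F1 score = mean = (0.8062 + 0.7137 + 0.4857 + 0.7352 + 0.7421) / 5 = 0.697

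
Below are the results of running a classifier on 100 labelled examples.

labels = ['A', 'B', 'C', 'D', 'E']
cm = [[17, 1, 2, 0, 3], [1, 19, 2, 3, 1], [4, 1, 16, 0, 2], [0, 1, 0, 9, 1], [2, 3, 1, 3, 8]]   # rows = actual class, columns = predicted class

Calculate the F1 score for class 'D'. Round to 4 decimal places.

0.6923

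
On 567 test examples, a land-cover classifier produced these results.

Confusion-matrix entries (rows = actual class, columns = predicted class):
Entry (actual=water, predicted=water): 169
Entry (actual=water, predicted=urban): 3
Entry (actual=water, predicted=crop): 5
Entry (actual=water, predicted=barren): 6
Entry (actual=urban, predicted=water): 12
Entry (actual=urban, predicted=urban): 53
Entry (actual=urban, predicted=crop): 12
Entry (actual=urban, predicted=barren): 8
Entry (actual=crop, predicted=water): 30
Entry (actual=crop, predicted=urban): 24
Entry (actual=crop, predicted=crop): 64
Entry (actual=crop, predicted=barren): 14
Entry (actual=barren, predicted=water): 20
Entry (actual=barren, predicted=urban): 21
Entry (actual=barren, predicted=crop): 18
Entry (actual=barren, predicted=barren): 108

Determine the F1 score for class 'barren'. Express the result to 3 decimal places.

Take TP from the diagonal, FP from the rest of the 'barren' prediction marginal, FN from the rest of the 'barren' actual marginal.
F1 score = 2·TP/(2·TP+FP+FN).
barren: TP=108, FP=6+8+14=28, FN=20+21+18=59 → 216/303 = 0.7129

0.713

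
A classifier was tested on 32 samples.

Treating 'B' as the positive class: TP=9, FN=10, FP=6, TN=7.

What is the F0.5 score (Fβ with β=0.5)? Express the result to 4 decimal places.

Fβ = (1+β²)·TP / ((1+β²)·TP + β²·FN + FP), with β²=1/4
= 1.25·9 / (1.25·9 + 0.25·10 + 6) = 0.5696

0.5696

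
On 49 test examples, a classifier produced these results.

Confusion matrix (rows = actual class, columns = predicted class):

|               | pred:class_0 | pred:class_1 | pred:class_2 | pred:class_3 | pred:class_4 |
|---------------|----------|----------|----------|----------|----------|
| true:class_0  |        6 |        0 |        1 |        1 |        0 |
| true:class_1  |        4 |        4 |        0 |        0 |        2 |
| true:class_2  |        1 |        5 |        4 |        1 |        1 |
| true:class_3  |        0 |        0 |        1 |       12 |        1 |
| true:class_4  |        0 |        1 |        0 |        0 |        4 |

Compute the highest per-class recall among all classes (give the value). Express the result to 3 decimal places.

0.857

Per-class recall (TP/(TP+FN)):
  class_0: TP=6, FN=0+1+1+0=2 → 6/8 = 0.7500
  class_1: TP=4, FN=4+0+0+2=6 → 4/10 = 0.4000
  class_2: TP=4, FN=1+5+1+1=8 → 4/12 = 0.3333
  class_3: TP=12, FN=0+0+1+1=2 → 12/14 = 0.8571
  class_4: TP=4, FN=0+1+0+0=1 → 4/5 = 0.8000
Highest is class 'class_3' with recall = 0.857.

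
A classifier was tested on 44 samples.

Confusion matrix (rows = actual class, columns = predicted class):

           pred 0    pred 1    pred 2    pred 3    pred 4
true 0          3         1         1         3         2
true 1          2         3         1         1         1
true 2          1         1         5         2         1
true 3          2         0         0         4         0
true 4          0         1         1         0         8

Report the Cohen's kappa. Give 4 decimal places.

0.4031

Observed agreement pₒ = trace/N = 23/44 = 0.52273
Expected agreement pₑ = Σ (rowᵢ·colᵢ)/N² = (10·8 + 8·6 + 10·8 + 6·10 + 10·12)/44² = 0.20041
κ = (pₒ − pₑ)/(1 − pₑ) = (0.52273 − 0.20041)/(1 − 0.20041) = 0.4031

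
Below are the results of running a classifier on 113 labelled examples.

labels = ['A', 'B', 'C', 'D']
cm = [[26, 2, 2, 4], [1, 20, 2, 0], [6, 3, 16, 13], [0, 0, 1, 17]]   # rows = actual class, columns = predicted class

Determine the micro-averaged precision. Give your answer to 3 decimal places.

0.699

Micro-averaging pools counts across classes: ΣTP=79, ΣFP=34, ΣFN=34.
Micro-precision = TP/(TP+FP) on pooled counts = 0.699 (equals overall accuracy in single-label multiclass).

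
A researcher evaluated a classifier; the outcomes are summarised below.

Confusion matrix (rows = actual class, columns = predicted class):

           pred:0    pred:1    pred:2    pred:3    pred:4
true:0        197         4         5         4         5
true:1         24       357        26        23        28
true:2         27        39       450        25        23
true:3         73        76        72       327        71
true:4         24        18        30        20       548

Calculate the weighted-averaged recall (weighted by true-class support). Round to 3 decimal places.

Per-class recall (TP/(TP+FN)):
  0: TP=197, FN=4+5+4+5=18 → 197/215 = 0.9163
  1: TP=357, FN=24+26+23+28=101 → 357/458 = 0.7795
  2: TP=450, FN=27+39+25+23=114 → 450/564 = 0.7979
  3: TP=327, FN=73+76+72+71=292 → 327/619 = 0.5283
  4: TP=548, FN=24+18+30+20=92 → 548/640 = 0.8563
Weighted-recall = Σ (supportᵢ/N)·recallᵢ with N=2496: (215/2496)·0.9163 + (458/2496)·0.7795 + (564/2496)·0.7979 + (619/2496)·0.5283 + (640/2496)·0.8563 = 0.753

0.753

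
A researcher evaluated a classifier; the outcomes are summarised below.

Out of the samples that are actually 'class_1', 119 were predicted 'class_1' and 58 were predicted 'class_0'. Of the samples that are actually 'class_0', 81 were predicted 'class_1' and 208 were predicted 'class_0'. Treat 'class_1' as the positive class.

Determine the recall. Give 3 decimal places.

Recall = TP/(TP+FN) = 119/(119+58) = 119/177 = 0.672

0.672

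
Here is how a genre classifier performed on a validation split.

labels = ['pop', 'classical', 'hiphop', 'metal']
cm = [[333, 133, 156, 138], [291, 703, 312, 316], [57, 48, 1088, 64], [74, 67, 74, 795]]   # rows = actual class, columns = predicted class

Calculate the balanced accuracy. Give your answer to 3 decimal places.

Balanced accuracy = mean of per-class recall.
  pop: recall = 333/760 = 0.4382
  classical: recall = 703/1622 = 0.4334
  hiphop: recall = 1088/1257 = 0.8656
  metal: recall = 795/1010 = 0.7871
Mean = (0.4382 + 0.4334 + 0.8656 + 0.7871) / 4 = 0.631

0.631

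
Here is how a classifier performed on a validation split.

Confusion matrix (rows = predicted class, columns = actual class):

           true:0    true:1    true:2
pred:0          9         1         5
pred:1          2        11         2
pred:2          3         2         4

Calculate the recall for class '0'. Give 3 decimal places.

Take TP from the diagonal, FP from the rest of the '0' prediction marginal, FN from the rest of the '0' actual marginal.
recall = TP/(TP+FN).
0: TP=9, FN=2+3=5 → 9/14 = 0.6429

0.643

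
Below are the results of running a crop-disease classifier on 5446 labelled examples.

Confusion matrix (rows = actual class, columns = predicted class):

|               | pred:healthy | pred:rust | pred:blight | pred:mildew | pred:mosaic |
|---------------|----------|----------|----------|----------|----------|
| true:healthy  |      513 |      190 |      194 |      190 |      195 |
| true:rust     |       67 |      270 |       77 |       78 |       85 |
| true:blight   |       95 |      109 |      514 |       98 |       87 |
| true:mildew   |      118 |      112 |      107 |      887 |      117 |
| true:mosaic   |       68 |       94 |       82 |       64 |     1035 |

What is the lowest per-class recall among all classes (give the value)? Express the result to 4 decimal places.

Per-class recall (TP/(TP+FN)):
  healthy: TP=513, FN=190+194+190+195=769 → 513/1282 = 0.40016
  rust: TP=270, FN=67+77+78+85=307 → 270/577 = 0.46794
  blight: TP=514, FN=95+109+98+87=389 → 514/903 = 0.56921
  mildew: TP=887, FN=118+112+107+117=454 → 887/1341 = 0.66145
  mosaic: TP=1035, FN=68+94+82+64=308 → 1035/1343 = 0.77066
Lowest is class 'healthy' with recall = 0.4002.

0.4002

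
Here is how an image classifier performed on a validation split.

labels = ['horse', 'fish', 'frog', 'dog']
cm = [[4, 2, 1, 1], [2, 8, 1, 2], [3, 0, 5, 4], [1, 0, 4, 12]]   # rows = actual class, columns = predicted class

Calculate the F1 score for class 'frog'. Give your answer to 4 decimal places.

Take TP from the diagonal, FP from the rest of the 'frog' prediction marginal, FN from the rest of the 'frog' actual marginal.
F1 score = 2·TP/(2·TP+FP+FN).
frog: TP=5, FP=1+1+4=6, FN=3+0+4=7 → 10/23 = 0.43478

0.4348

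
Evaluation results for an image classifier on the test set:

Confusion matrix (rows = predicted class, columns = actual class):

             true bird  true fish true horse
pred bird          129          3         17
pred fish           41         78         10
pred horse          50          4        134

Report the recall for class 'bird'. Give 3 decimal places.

0.586

One-vs-rest for 'bird': TP = diagonal; FP = other classes predicted 'bird'; FN = 'bird' predicted as other.
recall = TP/(TP+FN).
bird: TP=129, FN=41+50=91 → 129/220 = 0.5864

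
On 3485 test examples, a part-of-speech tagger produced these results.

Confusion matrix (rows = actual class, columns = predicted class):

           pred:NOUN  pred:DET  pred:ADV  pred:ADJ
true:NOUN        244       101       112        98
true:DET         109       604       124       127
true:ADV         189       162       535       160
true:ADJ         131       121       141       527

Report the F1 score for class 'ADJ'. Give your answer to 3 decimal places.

0.575

Treat 'ADJ' as positive and all other classes as negative.
F1 score = 2·TP/(2·TP+FP+FN).
ADJ: TP=527, FP=98+127+160=385, FN=131+121+141=393 → 1054/1832 = 0.5753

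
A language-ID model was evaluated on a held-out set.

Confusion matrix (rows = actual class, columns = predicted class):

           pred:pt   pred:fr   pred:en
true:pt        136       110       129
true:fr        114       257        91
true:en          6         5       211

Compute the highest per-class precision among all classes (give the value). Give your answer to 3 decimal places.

Per-class precision (TP/(TP+FP)):
  pt: TP=136, FP=114+6=120 → 136/256 = 0.5313
  fr: TP=257, FP=110+5=115 → 257/372 = 0.6909
  en: TP=211, FP=129+91=220 → 211/431 = 0.4896
Highest is class 'fr' with precision = 0.691.

0.691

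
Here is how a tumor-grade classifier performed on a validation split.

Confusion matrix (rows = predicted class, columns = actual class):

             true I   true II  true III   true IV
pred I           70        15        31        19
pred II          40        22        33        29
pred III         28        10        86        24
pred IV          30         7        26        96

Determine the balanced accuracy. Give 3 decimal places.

Balanced accuracy = mean of per-class recall.
  I: recall = 70/168 = 0.4167
  II: recall = 22/54 = 0.4074
  III: recall = 86/176 = 0.4886
  IV: recall = 96/168 = 0.5714
Mean = (0.4167 + 0.4074 + 0.4886 + 0.5714) / 4 = 0.471

0.471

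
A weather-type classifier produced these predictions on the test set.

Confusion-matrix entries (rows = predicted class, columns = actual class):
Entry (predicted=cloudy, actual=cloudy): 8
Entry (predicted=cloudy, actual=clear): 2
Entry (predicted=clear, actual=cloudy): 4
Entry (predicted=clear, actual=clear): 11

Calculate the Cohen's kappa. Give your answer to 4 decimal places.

Observed agreement pₒ = trace/N = 19/25 = 0.76000
Expected agreement pₑ = Σ (rowᵢ·colᵢ)/N² = (12·10 + 13·15)/25² = 0.50400
κ = (pₒ − pₑ)/(1 − pₑ) = (0.76000 − 0.50400)/(1 − 0.50400) = 0.5161

0.5161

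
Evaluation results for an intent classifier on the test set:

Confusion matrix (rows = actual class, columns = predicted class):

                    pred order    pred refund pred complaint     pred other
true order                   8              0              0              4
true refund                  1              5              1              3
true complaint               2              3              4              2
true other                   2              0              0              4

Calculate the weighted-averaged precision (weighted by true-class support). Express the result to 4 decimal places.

0.6226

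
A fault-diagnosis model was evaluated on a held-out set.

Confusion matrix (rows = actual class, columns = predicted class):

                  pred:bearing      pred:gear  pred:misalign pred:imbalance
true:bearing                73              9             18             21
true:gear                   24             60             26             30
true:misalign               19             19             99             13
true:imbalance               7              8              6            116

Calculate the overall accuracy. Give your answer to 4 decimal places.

0.6350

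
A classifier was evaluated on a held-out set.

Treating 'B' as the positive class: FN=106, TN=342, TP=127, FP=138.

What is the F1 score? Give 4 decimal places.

0.5100

Precision = TP/(TP+FP) = 127/265 = 0.4792
Recall = TP/(TP+FN) = 127/233 = 0.5451
F1 = 2·TP/(2·TP+FP+FN) = 254/498 = 0.5100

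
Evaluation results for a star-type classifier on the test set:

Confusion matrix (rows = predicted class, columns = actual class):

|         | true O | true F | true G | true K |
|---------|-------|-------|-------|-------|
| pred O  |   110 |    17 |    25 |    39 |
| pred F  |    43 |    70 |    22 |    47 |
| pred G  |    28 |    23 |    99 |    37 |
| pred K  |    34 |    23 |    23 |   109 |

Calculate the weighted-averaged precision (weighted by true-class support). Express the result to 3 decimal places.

Per-class precision (TP/(TP+FP)):
  O: TP=110, FP=17+25+39=81 → 110/191 = 0.5759
  F: TP=70, FP=43+22+47=112 → 70/182 = 0.3846
  G: TP=99, FP=28+23+37=88 → 99/187 = 0.5294
  K: TP=109, FP=34+23+23=80 → 109/189 = 0.5767
Weighted-precision = Σ (supportᵢ/N)·precisionᵢ with N=749: (215/749)·0.5759 + (133/749)·0.3846 + (169/749)·0.5294 + (232/749)·0.5767 = 0.532

0.532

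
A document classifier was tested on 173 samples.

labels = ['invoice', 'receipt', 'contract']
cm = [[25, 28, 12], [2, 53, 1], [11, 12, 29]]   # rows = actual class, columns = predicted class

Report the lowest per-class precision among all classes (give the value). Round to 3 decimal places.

0.570

Per-class precision (TP/(TP+FP)):
  invoice: TP=25, FP=2+11=13 → 25/38 = 0.6579
  receipt: TP=53, FP=28+12=40 → 53/93 = 0.5699
  contract: TP=29, FP=12+1=13 → 29/42 = 0.6905
Lowest is class 'receipt' with precision = 0.570.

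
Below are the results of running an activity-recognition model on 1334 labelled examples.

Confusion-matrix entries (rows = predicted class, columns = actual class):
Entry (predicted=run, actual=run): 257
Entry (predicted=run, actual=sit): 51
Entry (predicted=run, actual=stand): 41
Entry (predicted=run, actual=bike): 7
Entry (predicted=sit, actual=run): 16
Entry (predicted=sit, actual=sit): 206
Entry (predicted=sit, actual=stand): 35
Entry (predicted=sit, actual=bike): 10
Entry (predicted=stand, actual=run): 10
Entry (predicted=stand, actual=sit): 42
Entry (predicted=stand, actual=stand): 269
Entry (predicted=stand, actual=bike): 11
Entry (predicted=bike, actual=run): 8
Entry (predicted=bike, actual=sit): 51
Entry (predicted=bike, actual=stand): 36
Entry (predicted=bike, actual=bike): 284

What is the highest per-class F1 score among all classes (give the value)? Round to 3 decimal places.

0.822

Per-class F1 score (2·TP/(2·TP+FP+FN)):
  run: TP=257, FP=51+41+7=99, FN=16+10+8=34 → 514/647 = 0.7944
  sit: TP=206, FP=16+35+10=61, FN=51+42+51=144 → 412/617 = 0.6677
  stand: TP=269, FP=10+42+11=63, FN=41+35+36=112 → 538/713 = 0.7546
  bike: TP=284, FP=8+51+36=95, FN=7+10+11=28 → 568/691 = 0.8220
Highest is class 'bike' with F1 score = 0.822.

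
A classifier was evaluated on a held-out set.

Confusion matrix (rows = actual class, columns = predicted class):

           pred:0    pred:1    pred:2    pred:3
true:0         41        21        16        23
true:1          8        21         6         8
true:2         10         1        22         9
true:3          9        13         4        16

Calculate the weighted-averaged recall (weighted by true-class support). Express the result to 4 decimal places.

Per-class recall (TP/(TP+FN)):
  0: TP=41, FN=21+16+23=60 → 41/101 = 0.40594
  1: TP=21, FN=8+6+8=22 → 21/43 = 0.48837
  2: TP=22, FN=10+1+9=20 → 22/42 = 0.52381
  3: TP=16, FN=9+13+4=26 → 16/42 = 0.38095
Weighted-recall = Σ (supportᵢ/N)·recallᵢ with N=228: (101/228)·0.40594 + (43/228)·0.48837 + (42/228)·0.52381 + (42/228)·0.38095 = 0.4386

0.4386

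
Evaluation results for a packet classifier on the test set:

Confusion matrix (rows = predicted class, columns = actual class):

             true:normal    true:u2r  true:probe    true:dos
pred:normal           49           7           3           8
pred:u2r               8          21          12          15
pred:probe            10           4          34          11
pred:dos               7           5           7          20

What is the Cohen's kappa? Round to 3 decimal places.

0.411

Observed agreement pₒ = trace/N = 124/221 = 0.5611
Expected agreement pₑ = Σ (rowᵢ·colᵢ)/N² = (74·67 + 37·56 + 56·59 + 54·39)/221² = 0.2547
κ = (pₒ − pₑ)/(1 − pₑ) = (0.5611 − 0.2547)/(1 − 0.2547) = 0.411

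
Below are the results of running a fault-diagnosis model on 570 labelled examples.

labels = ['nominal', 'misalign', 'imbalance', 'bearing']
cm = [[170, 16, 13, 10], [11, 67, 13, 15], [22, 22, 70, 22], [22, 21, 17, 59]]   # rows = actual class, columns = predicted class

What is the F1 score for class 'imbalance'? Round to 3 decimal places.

0.562

Take TP from the diagonal, FP from the rest of the 'imbalance' prediction marginal, FN from the rest of the 'imbalance' actual marginal.
F1 score = 2·TP/(2·TP+FP+FN).
imbalance: TP=70, FP=13+13+17=43, FN=22+22+22=66 → 140/249 = 0.5622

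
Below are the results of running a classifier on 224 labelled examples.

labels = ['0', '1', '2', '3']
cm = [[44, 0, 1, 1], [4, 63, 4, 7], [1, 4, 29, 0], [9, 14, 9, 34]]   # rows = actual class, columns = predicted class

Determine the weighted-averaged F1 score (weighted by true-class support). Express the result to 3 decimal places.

0.750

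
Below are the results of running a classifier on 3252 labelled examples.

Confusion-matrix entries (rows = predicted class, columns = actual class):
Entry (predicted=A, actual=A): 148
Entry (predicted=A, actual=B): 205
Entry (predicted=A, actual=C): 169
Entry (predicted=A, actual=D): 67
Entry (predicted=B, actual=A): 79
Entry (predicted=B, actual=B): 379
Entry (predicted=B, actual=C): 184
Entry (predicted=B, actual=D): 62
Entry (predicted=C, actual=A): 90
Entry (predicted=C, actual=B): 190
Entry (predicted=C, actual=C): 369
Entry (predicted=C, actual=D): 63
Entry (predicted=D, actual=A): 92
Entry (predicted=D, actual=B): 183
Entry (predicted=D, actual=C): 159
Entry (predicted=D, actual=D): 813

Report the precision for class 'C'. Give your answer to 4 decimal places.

Take TP from the diagonal, FP from the rest of the 'C' prediction marginal, FN from the rest of the 'C' actual marginal.
precision = TP/(TP+FP).
C: TP=369, FP=90+190+63=343 → 369/712 = 0.51826

0.5183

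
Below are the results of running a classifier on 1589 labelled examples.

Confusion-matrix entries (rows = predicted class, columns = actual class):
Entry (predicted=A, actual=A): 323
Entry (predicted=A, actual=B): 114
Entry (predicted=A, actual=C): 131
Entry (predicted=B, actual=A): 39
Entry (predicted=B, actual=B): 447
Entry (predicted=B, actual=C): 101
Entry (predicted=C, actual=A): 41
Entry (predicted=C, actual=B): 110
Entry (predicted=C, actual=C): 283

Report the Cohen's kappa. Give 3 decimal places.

Observed agreement pₒ = trace/N = 1053/1589 = 0.6627
Expected agreement pₑ = Σ (rowᵢ·colᵢ)/N² = (403·568 + 671·587 + 515·434)/1589² = 0.3352
κ = (pₒ − pₑ)/(1 − pₑ) = (0.6627 − 0.3352)/(1 − 0.3352) = 0.493

0.493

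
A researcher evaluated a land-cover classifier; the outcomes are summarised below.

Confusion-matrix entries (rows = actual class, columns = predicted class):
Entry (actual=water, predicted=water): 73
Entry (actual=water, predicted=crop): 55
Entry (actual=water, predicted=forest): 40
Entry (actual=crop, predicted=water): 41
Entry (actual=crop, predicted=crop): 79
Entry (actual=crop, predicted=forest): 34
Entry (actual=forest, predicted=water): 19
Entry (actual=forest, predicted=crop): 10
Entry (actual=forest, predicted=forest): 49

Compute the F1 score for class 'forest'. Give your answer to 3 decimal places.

0.488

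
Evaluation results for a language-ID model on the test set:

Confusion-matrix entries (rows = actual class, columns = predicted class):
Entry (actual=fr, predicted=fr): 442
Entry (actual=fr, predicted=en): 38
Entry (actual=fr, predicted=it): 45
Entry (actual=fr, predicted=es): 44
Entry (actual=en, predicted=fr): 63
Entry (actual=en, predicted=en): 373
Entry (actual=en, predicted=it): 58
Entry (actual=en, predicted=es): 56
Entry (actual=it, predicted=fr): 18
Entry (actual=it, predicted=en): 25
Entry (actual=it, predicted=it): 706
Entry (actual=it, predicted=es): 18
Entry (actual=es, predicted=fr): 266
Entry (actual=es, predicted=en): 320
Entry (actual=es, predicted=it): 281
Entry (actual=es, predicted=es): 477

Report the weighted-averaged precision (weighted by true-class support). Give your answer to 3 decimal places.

0.670

Per-class precision (TP/(TP+FP)):
  fr: TP=442, FP=63+18+266=347 → 442/789 = 0.5602
  en: TP=373, FP=38+25+320=383 → 373/756 = 0.4934
  it: TP=706, FP=45+58+281=384 → 706/1090 = 0.6477
  es: TP=477, FP=44+56+18=118 → 477/595 = 0.8017
Weighted-precision = Σ (supportᵢ/N)·precisionᵢ with N=3230: (569/3230)·0.5602 + (550/3230)·0.4934 + (767/3230)·0.6477 + (1344/3230)·0.8017 = 0.670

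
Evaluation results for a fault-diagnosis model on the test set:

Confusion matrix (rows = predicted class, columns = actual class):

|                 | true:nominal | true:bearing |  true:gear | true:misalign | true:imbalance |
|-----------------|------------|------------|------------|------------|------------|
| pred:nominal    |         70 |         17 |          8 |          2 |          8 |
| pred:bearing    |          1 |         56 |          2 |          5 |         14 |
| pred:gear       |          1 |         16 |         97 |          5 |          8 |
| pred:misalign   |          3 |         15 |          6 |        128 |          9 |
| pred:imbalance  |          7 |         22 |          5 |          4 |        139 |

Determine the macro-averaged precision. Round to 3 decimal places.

0.746

Per-class precision (TP/(TP+FP)):
  nominal: TP=70, FP=17+8+2+8=35 → 70/105 = 0.6667
  bearing: TP=56, FP=1+2+5+14=22 → 56/78 = 0.7179
  gear: TP=97, FP=1+16+5+8=30 → 97/127 = 0.7638
  misalign: TP=128, FP=3+15+6+9=33 → 128/161 = 0.7950
  imbalance: TP=139, FP=7+22+5+4=38 → 139/177 = 0.7853
Macro-precision = mean = (0.6667 + 0.7179 + 0.7638 + 0.7950 + 0.7853) / 5 = 0.746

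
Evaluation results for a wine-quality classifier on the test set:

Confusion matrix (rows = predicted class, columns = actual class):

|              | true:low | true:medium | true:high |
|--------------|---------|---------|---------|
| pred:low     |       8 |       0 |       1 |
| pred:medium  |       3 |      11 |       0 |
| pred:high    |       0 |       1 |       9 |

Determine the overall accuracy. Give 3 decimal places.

Accuracy = trace / total = (8+11+9=28) / 33 = 28/33 = 0.848

0.848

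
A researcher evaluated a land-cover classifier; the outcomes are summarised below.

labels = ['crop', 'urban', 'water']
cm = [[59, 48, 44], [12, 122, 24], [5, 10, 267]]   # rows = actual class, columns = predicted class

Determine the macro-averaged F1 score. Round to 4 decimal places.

Per-class F1 score (2·TP/(2·TP+FP+FN)):
  crop: TP=59, FP=12+5=17, FN=48+44=92 → 118/227 = 0.51982
  urban: TP=122, FP=48+10=58, FN=12+24=36 → 244/338 = 0.72189
  water: TP=267, FP=44+24=68, FN=5+10=15 → 534/617 = 0.86548
Macro-F1 score = mean = (0.51982 + 0.72189 + 0.86548) / 3 = 0.7024

0.7024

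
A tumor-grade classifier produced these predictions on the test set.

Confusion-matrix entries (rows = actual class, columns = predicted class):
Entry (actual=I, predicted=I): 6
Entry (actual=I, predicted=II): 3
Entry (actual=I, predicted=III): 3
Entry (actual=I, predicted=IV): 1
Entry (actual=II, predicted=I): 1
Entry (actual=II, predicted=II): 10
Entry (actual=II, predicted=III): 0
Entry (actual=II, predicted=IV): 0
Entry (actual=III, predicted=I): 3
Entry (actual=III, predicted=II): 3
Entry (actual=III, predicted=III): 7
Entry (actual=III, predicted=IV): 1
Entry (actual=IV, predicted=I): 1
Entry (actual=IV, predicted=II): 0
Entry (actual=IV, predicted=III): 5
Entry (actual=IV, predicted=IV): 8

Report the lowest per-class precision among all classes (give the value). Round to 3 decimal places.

Per-class precision (TP/(TP+FP)):
  I: TP=6, FP=1+3+1=5 → 6/11 = 0.5455
  II: TP=10, FP=3+3+0=6 → 10/16 = 0.6250
  III: TP=7, FP=3+0+5=8 → 7/15 = 0.4667
  IV: TP=8, FP=1+0+1=2 → 8/10 = 0.8000
Lowest is class 'III' with precision = 0.467.

0.467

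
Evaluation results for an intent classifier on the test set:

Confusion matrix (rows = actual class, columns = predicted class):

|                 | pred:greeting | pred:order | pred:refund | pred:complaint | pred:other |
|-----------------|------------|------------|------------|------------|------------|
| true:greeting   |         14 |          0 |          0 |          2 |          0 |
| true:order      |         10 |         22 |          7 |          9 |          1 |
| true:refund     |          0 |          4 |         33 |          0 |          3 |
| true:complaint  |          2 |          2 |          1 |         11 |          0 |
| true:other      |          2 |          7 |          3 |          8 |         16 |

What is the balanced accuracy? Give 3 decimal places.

0.656

Balanced accuracy = mean of per-class recall.
  greeting: recall = 14/16 = 0.8750
  order: recall = 22/49 = 0.4490
  refund: recall = 33/40 = 0.8250
  complaint: recall = 11/16 = 0.6875
  other: recall = 16/36 = 0.4444
Mean = (0.8750 + 0.4490 + 0.8250 + 0.6875 + 0.4444) / 5 = 0.656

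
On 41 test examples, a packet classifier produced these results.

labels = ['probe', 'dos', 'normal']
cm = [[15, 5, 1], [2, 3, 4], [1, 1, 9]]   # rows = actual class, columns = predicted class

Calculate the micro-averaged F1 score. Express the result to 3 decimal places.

Micro-averaging pools counts across classes: ΣTP=27, ΣFP=14, ΣFN=14.
Micro-F1 score = 2·TP/(2·TP+FP+FN) on pooled counts = 0.659 (equals overall accuracy in single-label multiclass).

0.659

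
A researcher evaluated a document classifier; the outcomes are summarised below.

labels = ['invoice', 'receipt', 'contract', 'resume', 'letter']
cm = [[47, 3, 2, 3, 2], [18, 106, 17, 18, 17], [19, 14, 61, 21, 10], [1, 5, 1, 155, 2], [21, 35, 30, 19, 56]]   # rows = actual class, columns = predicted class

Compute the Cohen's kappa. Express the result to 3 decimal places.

0.522

Observed agreement pₒ = trace/N = 425/683 = 0.6223
Expected agreement pₑ = Σ (rowᵢ·colᵢ)/N² = (57·106 + 176·163 + 125·111 + 164·216 + 161·87)/683² = 0.2102
κ = (pₒ − pₑ)/(1 − pₑ) = (0.6223 − 0.2102)/(1 − 0.2102) = 0.522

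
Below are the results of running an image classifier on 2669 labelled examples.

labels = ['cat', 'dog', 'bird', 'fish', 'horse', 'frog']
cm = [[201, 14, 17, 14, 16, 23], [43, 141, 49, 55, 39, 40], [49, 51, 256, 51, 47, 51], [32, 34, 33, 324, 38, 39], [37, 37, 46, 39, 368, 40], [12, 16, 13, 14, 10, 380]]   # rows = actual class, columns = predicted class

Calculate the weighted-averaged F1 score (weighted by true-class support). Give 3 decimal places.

Per-class F1 score (2·TP/(2·TP+FP+FN)):
  cat: TP=201, FP=43+49+32+37+12=173, FN=14+17+14+16+23=84 → 402/659 = 0.6100
  dog: TP=141, FP=14+51+34+37+16=152, FN=43+49+55+39+40=226 → 282/660 = 0.4273
  bird: TP=256, FP=17+49+33+46+13=158, FN=49+51+51+47+51=249 → 512/919 = 0.5571
  fish: TP=324, FP=14+55+51+39+14=173, FN=32+34+33+38+39=176 → 648/997 = 0.6499
  horse: TP=368, FP=16+39+47+38+10=150, FN=37+37+46+39+40=199 → 736/1085 = 0.6783
  frog: TP=380, FP=23+40+51+39+40=193, FN=12+16+13+14+10=65 → 760/1018 = 0.7466
Weighted-F1 score = Σ (supportᵢ/N)·F1 scoreᵢ with N=2669: (285/2669)·0.6100 + (367/2669)·0.4273 + (505/2669)·0.5571 + (500/2669)·0.6499 + (567/2669)·0.6783 + (445/2669)·0.7466 = 0.620

0.620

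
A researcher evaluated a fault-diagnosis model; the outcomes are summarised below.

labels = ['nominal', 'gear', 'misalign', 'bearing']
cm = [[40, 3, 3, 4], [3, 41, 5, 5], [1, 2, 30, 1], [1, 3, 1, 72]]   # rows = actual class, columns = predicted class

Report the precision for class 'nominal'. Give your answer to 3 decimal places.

One-vs-rest for 'nominal': TP = diagonal; FP = other classes predicted 'nominal'; FN = 'nominal' predicted as other.
precision = TP/(TP+FP).
nominal: TP=40, FP=3+1+1=5 → 40/45 = 0.8889

0.889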